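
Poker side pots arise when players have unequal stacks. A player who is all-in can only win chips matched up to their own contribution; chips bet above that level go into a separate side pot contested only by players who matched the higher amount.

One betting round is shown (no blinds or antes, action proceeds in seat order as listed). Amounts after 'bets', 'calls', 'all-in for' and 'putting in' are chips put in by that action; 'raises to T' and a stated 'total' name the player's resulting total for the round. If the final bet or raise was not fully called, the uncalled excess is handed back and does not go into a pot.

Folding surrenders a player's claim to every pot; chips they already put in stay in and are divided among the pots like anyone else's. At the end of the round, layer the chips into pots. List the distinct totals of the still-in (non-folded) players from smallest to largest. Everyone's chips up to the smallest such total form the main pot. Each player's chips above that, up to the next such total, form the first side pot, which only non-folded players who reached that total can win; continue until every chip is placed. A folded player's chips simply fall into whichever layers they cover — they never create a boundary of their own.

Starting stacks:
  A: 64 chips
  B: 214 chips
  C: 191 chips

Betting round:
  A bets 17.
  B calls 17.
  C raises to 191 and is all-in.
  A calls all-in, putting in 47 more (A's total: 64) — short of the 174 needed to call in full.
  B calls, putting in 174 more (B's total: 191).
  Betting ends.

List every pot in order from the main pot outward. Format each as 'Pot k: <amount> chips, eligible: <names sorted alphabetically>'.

Pot 1: 192 chips, eligible: A, B, C
Pot 2: 254 chips, eligible: B, C

Derivation:
Contributions: A=64, B=191, C=191
Pot levels (distinct totals of non-folded players): 64, 191
Layer 1-64: 64 each from A, B, C = 64*3 = 192 chips; eligible A, B, C
Layer 65-191: 127 each from B, C = 127*2 = 254 chips; eligible B, C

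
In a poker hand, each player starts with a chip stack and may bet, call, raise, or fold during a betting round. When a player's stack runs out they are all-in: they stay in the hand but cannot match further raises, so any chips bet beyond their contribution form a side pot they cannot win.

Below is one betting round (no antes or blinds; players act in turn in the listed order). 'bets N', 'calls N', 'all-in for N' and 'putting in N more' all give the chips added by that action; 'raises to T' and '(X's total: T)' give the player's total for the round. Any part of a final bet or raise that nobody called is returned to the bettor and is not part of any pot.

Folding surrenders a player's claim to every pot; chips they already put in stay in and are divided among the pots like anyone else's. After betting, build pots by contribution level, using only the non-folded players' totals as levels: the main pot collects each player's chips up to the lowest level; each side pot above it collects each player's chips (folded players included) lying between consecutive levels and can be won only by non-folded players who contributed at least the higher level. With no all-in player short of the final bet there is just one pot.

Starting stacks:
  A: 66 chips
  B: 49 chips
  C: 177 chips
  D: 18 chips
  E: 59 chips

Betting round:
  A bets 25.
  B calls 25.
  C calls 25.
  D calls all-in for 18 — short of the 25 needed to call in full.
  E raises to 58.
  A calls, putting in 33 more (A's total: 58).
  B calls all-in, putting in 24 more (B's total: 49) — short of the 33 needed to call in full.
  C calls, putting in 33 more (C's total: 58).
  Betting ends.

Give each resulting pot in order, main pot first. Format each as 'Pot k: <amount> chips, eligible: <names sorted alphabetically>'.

Contributions: A=58, B=49, C=58, D=18, E=58
Pot levels (distinct totals of non-folded players): 18, 49, 58
Layer 1-18: 18 each from A, B, C, D, E = 18*5 = 90 chips; eligible A, B, C, D, E
Layer 19-49: 31 each from A, B, C, E = 31*4 = 124 chips; eligible A, B, C, E
Layer 50-58: 9 each from A, C, E = 9*3 = 27 chips; eligible A, C, E

Pot 1: 90 chips, eligible: A, B, C, D, E
Pot 2: 124 chips, eligible: A, B, C, E
Pot 3: 27 chips, eligible: A, C, E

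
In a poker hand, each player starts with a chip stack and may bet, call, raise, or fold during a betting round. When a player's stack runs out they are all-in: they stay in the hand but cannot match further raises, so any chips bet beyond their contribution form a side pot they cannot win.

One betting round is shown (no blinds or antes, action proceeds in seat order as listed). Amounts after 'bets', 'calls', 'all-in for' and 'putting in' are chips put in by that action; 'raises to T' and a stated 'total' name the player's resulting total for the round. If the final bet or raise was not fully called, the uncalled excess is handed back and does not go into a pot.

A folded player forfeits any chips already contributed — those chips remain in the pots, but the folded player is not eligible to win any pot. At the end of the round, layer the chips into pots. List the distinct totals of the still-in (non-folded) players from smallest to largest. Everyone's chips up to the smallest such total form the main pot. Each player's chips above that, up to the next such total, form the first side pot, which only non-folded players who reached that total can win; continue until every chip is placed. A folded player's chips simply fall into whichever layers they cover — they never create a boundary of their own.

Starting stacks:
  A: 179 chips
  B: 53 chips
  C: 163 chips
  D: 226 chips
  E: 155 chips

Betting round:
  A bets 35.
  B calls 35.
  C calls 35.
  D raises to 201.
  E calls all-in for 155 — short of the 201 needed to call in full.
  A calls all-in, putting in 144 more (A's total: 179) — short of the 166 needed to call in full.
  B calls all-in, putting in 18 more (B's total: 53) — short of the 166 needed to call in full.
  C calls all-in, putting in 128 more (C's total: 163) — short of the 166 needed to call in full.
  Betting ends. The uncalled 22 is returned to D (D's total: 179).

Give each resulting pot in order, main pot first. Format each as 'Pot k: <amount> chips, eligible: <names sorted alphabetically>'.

Pot 1: 265 chips, eligible: A, B, C, D, E
Pot 2: 408 chips, eligible: A, C, D, E
Pot 3: 24 chips, eligible: A, C, D
Pot 4: 32 chips, eligible: A, D

Derivation:
Contributions (after 22 returned to D): A=179, B=53, C=163, D=179, E=155
Pot levels (distinct totals of non-folded players): 53, 155, 163, 179
Layer 1-53: 53 each from A, B, C, D, E = 53*5 = 265 chips; eligible A, B, C, D, E
Layer 54-155: 102 each from A, C, D, E = 102*4 = 408 chips; eligible A, C, D, E
Layer 156-163: 8 each from A, C, D = 8*3 = 24 chips; eligible A, C, D
Layer 164-179: 16 each from A, D = 16*2 = 32 chips; eligible A, D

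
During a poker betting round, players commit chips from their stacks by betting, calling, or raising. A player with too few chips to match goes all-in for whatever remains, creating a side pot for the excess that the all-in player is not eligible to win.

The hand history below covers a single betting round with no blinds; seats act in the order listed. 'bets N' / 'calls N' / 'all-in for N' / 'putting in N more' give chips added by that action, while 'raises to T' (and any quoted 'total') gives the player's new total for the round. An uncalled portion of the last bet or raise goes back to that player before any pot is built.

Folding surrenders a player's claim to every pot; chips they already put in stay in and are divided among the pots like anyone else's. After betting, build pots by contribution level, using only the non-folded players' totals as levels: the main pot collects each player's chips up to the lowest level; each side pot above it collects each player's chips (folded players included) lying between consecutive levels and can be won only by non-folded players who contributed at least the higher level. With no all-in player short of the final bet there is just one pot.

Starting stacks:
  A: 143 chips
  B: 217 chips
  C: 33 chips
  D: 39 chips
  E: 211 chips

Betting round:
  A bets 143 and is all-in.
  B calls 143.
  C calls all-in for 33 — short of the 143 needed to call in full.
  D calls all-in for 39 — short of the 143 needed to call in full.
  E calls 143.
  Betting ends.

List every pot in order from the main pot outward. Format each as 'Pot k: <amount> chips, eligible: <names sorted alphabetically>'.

Contributions: A=143, B=143, C=33, D=39, E=143
Pot levels (distinct totals of non-folded players): 33, 39, 143
Layer 1-33: 33 each from A, B, C, D, E = 33*5 = 165 chips; eligible A, B, C, D, E
Layer 34-39: 6 each from A, B, D, E = 6*4 = 24 chips; eligible A, B, D, E
Layer 40-143: 104 each from A, B, E = 104*3 = 312 chips; eligible A, B, E

Pot 1: 165 chips, eligible: A, B, C, D, E
Pot 2: 24 chips, eligible: A, B, D, E
Pot 3: 312 chips, eligible: A, B, E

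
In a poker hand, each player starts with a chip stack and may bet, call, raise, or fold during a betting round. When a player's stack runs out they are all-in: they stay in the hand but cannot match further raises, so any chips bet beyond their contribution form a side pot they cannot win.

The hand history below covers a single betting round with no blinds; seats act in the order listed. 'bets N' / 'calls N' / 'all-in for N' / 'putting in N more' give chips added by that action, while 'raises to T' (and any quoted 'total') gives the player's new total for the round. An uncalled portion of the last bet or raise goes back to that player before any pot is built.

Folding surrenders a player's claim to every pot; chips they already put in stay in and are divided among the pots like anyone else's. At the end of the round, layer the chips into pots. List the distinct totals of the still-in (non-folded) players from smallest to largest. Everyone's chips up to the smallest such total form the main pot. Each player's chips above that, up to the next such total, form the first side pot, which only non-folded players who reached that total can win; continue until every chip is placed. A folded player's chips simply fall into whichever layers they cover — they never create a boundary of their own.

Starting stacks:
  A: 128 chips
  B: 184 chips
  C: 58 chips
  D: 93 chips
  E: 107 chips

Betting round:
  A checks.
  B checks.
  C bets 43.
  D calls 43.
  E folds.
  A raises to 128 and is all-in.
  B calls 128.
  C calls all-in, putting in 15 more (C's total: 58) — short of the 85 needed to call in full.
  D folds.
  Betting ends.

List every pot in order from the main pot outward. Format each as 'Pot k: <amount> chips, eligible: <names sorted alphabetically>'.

Pot 1: 217 chips, eligible: A, B, C
Pot 2: 140 chips, eligible: A, B

Derivation:
Contributions: A=128, B=128, C=58, D=43
Folded: D, E
Pot levels (distinct totals of non-folded players): 58, 128
Layer 1-58: A 58 + B 58 + C 58 + D 43 = 217 chips; eligible A, B, C
Layer 59-128: 70 each from A, B = 70*2 = 140 chips; eligible A, B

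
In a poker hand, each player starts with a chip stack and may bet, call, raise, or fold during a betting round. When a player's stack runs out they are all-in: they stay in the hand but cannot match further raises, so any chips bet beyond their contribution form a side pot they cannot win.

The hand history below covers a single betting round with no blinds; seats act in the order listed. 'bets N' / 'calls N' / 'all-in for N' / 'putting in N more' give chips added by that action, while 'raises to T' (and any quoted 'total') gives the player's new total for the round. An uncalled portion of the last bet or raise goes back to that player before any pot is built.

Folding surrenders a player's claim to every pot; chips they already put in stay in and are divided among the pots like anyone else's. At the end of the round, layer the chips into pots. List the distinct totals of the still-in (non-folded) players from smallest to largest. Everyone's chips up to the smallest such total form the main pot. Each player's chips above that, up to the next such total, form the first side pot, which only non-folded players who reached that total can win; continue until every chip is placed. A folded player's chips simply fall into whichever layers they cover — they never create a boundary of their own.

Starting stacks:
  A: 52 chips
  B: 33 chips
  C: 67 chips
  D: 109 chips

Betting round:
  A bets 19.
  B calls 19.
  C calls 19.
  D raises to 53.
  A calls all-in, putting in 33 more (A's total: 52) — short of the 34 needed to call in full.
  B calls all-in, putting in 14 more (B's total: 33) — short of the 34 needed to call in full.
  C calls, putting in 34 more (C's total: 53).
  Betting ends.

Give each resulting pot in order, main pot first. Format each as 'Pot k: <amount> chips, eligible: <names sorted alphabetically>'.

Pot 1: 132 chips, eligible: A, B, C, D
Pot 2: 57 chips, eligible: A, C, D
Pot 3: 2 chips, eligible: C, D

Derivation:
Contributions: A=52, B=33, C=53, D=53
Pot levels (distinct totals of non-folded players): 33, 52, 53
Layer 1-33: 33 each from A, B, C, D = 33*4 = 132 chips; eligible A, B, C, D
Layer 34-52: 19 each from A, C, D = 19*3 = 57 chips; eligible A, C, D
Layer 53-53: 1 each from C, D = 1*2 = 2 chips; eligible C, D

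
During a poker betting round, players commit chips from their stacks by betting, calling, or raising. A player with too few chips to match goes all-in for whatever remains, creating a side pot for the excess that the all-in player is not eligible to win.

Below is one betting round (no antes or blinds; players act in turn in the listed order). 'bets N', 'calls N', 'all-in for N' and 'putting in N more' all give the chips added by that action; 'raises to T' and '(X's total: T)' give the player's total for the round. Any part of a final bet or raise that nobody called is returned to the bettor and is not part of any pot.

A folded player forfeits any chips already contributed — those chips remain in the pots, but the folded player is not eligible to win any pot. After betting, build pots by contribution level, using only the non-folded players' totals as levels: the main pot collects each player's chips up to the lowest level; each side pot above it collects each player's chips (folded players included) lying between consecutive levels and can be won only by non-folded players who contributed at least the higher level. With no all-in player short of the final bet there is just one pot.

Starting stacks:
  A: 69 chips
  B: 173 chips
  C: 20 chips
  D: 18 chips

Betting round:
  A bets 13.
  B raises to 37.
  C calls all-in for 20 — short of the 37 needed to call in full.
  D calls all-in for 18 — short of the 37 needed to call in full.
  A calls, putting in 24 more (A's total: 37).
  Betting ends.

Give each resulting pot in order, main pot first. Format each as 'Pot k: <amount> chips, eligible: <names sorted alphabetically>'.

Contributions: A=37, B=37, C=20, D=18
Pot levels (distinct totals of non-folded players): 18, 20, 37
Layer 1-18: 18 each from A, B, C, D = 18*4 = 72 chips; eligible A, B, C, D
Layer 19-20: 2 each from A, B, C = 2*3 = 6 chips; eligible A, B, C
Layer 21-37: 17 each from A, B = 17*2 = 34 chips; eligible A, B

Pot 1: 72 chips, eligible: A, B, C, D
Pot 2: 6 chips, eligible: A, B, C
Pot 3: 34 chips, eligible: A, B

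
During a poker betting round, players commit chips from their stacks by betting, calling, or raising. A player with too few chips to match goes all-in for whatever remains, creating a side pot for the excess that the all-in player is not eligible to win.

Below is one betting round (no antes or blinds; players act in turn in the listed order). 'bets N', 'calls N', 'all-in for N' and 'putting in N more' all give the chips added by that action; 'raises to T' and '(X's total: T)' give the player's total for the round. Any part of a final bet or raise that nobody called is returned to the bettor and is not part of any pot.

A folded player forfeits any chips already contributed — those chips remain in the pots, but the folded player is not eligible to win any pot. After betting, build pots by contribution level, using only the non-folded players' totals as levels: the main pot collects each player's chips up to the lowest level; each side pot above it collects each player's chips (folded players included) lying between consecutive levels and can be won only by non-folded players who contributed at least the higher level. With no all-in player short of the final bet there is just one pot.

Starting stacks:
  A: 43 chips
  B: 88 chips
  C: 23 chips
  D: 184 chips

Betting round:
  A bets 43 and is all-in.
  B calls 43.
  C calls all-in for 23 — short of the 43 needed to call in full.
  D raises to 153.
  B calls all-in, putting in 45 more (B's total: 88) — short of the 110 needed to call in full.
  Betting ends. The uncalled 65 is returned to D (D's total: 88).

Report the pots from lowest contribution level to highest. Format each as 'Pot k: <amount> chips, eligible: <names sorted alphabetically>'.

Contributions (after 65 returned to D): A=43, B=88, C=23, D=88
Pot levels (distinct totals of non-folded players): 23, 43, 88
Layer 1-23: 23 each from A, B, C, D = 23*4 = 92 chips; eligible A, B, C, D
Layer 24-43: 20 each from A, B, D = 20*3 = 60 chips; eligible A, B, D
Layer 44-88: 45 each from B, D = 45*2 = 90 chips; eligible B, D

Pot 1: 92 chips, eligible: A, B, C, D
Pot 2: 60 chips, eligible: A, B, D
Pot 3: 90 chips, eligible: B, D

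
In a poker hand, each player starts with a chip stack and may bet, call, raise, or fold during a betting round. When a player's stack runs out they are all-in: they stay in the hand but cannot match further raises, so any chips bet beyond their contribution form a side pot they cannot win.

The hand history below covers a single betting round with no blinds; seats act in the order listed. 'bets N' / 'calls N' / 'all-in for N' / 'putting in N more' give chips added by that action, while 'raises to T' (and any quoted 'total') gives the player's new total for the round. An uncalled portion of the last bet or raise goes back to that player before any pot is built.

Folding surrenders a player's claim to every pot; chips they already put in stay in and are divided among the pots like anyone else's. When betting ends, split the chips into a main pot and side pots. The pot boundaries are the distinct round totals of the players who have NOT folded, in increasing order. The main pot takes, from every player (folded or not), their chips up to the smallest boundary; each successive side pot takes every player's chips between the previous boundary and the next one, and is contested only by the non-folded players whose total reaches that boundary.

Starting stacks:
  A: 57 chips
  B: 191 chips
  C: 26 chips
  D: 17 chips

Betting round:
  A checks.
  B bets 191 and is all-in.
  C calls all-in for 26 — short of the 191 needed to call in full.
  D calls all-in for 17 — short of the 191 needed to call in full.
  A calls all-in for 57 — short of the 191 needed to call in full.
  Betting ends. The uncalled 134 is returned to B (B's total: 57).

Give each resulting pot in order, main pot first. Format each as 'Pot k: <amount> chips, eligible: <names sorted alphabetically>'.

Contributions (after 134 returned to B): A=57, B=57, C=26, D=17
Pot levels (distinct totals of non-folded players): 17, 26, 57
Layer 1-17: 17 each from A, B, C, D = 17*4 = 68 chips; eligible A, B, C, D
Layer 18-26: 9 each from A, B, C = 9*3 = 27 chips; eligible A, B, C
Layer 27-57: 31 each from A, B = 31*2 = 62 chips; eligible A, B

Pot 1: 68 chips, eligible: A, B, C, D
Pot 2: 27 chips, eligible: A, B, C
Pot 3: 62 chips, eligible: A, B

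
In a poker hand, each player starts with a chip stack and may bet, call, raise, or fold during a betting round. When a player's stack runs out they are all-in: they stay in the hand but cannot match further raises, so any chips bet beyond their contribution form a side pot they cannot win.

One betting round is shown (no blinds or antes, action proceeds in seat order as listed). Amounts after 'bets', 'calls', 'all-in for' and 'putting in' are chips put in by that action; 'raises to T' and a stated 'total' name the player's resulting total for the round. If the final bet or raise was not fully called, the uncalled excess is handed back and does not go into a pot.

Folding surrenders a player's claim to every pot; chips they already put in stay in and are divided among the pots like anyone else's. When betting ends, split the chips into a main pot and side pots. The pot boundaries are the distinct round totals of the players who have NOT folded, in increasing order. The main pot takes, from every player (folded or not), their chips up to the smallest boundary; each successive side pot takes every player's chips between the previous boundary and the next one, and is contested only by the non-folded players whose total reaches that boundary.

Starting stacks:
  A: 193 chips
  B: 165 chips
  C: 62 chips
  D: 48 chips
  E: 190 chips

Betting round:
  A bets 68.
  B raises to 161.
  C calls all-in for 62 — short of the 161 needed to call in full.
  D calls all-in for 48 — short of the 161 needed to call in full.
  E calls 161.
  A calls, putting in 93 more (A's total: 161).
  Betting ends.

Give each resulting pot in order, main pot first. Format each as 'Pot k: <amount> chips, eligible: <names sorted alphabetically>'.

Contributions: A=161, B=161, C=62, D=48, E=161
Pot levels (distinct totals of non-folded players): 48, 62, 161
Layer 1-48: 48 each from A, B, C, D, E = 48*5 = 240 chips; eligible A, B, C, D, E
Layer 49-62: 14 each from A, B, C, E = 14*4 = 56 chips; eligible A, B, C, E
Layer 63-161: 99 each from A, B, E = 99*3 = 297 chips; eligible A, B, E

Pot 1: 240 chips, eligible: A, B, C, D, E
Pot 2: 56 chips, eligible: A, B, C, E
Pot 3: 297 chips, eligible: A, B, E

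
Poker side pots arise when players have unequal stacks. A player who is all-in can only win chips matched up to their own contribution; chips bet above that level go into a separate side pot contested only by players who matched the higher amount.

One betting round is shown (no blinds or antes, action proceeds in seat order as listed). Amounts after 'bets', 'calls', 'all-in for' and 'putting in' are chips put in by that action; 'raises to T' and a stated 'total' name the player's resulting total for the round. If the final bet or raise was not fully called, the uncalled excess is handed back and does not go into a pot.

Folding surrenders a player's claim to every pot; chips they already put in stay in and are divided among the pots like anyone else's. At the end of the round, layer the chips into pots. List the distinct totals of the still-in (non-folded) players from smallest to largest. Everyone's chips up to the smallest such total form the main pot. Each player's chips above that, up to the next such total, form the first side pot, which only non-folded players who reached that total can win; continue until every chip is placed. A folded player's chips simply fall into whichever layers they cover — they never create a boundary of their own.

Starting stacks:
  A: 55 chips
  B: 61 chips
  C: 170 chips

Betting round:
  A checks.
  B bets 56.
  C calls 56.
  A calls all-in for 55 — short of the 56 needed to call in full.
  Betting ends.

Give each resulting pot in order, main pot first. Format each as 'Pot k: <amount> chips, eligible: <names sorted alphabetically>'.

Contributions: A=55, B=56, C=56
Pot levels (distinct totals of non-folded players): 55, 56
Layer 1-55: 55 each from A, B, C = 55*3 = 165 chips; eligible A, B, C
Layer 56-56: 1 each from B, C = 1*2 = 2 chips; eligible B, C

Pot 1: 165 chips, eligible: A, B, C
Pot 2: 2 chips, eligible: B, C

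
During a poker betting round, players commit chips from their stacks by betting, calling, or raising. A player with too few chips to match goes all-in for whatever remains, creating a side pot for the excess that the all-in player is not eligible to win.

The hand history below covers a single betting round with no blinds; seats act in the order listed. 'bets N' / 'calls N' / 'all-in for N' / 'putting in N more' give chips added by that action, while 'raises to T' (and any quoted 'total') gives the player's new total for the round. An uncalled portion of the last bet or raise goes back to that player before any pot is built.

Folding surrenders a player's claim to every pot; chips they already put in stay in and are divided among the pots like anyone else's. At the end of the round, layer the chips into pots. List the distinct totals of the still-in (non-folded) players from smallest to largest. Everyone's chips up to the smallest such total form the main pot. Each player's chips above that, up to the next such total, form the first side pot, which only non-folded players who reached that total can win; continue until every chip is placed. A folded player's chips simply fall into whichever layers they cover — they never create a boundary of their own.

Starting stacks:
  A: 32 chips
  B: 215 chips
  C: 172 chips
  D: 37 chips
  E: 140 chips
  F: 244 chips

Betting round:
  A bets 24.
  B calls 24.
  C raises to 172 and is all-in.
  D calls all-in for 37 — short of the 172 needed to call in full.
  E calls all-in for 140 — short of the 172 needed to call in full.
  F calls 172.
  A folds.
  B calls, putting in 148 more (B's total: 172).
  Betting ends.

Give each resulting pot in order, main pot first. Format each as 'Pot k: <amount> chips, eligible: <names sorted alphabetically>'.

Pot 1: 209 chips, eligible: B, C, D, E, F
Pot 2: 412 chips, eligible: B, C, E, F
Pot 3: 96 chips, eligible: B, C, F

Derivation:
Contributions: A=24, B=172, C=172, D=37, E=140, F=172
Folded: A
Pot levels (distinct totals of non-folded players): 37, 140, 172
Layer 1-37: A 24 + B 37 + C 37 + D 37 + E 37 + F 37 = 209 chips; eligible B, C, D, E, F
Layer 38-140: 103 each from B, C, E, F = 103*4 = 412 chips; eligible B, C, E, F
Layer 141-172: 32 each from B, C, F = 32*3 = 96 chips; eligible B, C, F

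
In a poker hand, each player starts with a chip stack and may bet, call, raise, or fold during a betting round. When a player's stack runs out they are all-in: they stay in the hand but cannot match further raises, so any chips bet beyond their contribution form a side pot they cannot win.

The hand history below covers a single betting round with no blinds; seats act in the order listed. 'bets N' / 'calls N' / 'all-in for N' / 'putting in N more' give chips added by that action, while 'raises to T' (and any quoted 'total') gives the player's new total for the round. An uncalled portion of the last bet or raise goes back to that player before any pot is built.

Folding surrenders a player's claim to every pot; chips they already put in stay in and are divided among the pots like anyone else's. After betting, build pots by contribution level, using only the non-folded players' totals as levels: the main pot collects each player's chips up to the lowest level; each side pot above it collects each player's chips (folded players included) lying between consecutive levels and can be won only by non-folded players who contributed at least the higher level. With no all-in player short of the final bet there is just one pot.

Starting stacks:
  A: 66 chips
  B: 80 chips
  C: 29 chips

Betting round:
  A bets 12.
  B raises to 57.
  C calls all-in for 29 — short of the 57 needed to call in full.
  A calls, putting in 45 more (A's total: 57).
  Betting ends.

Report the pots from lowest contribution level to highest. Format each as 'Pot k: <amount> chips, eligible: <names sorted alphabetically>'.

Contributions: A=57, B=57, C=29
Pot levels (distinct totals of non-folded players): 29, 57
Layer 1-29: 29 each from A, B, C = 29*3 = 87 chips; eligible A, B, C
Layer 30-57: 28 each from A, B = 28*2 = 56 chips; eligible A, B

Pot 1: 87 chips, eligible: A, B, C
Pot 2: 56 chips, eligible: A, B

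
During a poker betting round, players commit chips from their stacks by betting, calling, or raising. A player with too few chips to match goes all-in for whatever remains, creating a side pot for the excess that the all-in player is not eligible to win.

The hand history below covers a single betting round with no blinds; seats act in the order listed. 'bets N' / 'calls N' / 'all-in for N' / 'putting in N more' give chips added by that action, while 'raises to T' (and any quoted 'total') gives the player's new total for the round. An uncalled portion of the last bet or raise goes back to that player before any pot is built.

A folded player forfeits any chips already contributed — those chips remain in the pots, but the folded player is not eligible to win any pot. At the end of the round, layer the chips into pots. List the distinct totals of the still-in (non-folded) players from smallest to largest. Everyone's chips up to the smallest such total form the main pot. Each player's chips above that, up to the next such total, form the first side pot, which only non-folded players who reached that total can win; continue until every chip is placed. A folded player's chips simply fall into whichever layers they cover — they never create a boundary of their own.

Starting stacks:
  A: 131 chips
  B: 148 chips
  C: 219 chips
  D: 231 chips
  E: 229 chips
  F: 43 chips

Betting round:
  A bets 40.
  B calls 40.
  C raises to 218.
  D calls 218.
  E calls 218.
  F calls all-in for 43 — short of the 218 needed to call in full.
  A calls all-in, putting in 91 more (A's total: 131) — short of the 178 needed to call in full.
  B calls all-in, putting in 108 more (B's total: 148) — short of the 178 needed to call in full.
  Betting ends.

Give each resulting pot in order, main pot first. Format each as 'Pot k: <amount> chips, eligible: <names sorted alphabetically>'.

Contributions: A=131, B=148, C=218, D=218, E=218, F=43
Pot levels (distinct totals of non-folded players): 43, 131, 148, 218
Layer 1-43: 43 each from A, B, C, D, E, F = 43*6 = 258 chips; eligible A, B, C, D, E, F
Layer 44-131: 88 each from A, B, C, D, E = 88*5 = 440 chips; eligible A, B, C, D, E
Layer 132-148: 17 each from B, C, D, E = 17*4 = 68 chips; eligible B, C, D, E
Layer 149-218: 70 each from C, D, E = 70*3 = 210 chips; eligible C, D, E

Pot 1: 258 chips, eligible: A, B, C, D, E, F
Pot 2: 440 chips, eligible: A, B, C, D, E
Pot 3: 68 chips, eligible: B, C, D, E
Pot 4: 210 chips, eligible: C, D, E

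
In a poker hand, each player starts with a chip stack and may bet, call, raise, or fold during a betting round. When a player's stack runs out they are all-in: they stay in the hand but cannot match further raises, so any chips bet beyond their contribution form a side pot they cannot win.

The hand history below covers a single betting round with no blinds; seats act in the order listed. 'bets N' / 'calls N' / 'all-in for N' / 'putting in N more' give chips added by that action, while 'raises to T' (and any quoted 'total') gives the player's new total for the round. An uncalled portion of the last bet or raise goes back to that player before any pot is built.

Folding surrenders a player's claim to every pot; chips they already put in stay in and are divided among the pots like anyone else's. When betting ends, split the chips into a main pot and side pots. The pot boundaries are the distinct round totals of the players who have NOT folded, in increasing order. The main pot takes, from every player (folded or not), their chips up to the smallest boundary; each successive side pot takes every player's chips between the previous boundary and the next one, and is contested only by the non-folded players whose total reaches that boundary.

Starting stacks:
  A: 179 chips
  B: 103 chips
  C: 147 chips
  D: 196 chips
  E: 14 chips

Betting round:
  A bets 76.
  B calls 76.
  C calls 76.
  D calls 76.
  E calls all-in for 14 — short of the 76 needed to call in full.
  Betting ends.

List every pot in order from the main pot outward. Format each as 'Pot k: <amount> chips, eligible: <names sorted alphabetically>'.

Contributions: A=76, B=76, C=76, D=76, E=14
Pot levels (distinct totals of non-folded players): 14, 76
Layer 1-14: 14 each from A, B, C, D, E = 14*5 = 70 chips; eligible A, B, C, D, E
Layer 15-76: 62 each from A, B, C, D = 62*4 = 248 chips; eligible A, B, C, D

Pot 1: 70 chips, eligible: A, B, C, D, E
Pot 2: 248 chips, eligible: A, B, C, D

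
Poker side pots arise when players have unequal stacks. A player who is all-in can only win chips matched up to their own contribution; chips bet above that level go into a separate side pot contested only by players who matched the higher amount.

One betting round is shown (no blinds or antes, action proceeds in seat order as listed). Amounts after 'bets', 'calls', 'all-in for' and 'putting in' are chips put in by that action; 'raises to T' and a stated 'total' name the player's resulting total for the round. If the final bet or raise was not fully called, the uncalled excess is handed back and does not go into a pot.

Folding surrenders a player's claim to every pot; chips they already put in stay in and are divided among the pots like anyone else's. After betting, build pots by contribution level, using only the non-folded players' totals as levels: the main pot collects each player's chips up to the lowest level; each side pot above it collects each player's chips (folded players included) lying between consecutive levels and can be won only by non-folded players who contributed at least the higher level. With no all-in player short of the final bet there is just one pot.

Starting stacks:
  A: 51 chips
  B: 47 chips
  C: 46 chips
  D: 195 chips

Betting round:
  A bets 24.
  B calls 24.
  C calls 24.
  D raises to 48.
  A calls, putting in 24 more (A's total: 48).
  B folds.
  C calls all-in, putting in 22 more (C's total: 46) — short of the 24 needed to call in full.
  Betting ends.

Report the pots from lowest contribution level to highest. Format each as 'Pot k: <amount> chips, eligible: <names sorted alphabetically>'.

Pot 1: 162 chips, eligible: A, C, D
Pot 2: 4 chips, eligible: A, D

Derivation:
Contributions: A=48, B=24, C=46, D=48
Folded: B
Pot levels (distinct totals of non-folded players): 46, 48
Layer 1-46: A 46 + B 24 + C 46 + D 46 = 162 chips; eligible A, C, D
Layer 47-48: 2 each from A, D = 2*2 = 4 chips; eligible A, D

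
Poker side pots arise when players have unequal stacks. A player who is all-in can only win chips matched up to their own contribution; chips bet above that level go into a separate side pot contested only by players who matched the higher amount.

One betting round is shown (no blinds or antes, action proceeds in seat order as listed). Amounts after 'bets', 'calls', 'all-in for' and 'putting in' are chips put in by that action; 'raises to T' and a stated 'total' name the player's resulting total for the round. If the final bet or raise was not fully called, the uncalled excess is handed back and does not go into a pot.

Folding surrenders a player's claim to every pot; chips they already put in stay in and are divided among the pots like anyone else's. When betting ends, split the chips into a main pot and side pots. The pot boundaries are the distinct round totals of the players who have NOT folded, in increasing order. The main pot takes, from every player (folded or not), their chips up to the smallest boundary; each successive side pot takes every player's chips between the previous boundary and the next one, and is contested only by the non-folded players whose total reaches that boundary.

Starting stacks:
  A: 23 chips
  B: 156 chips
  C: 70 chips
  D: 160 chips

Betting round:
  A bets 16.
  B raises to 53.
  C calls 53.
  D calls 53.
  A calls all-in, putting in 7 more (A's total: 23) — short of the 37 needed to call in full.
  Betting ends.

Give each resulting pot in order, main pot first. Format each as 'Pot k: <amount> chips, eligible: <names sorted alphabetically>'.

Pot 1: 92 chips, eligible: A, B, C, D
Pot 2: 90 chips, eligible: B, C, D

Derivation:
Contributions: A=23, B=53, C=53, D=53
Pot levels (distinct totals of non-folded players): 23, 53
Layer 1-23: 23 each from A, B, C, D = 23*4 = 92 chips; eligible A, B, C, D
Layer 24-53: 30 each from B, C, D = 30*3 = 90 chips; eligible B, C, D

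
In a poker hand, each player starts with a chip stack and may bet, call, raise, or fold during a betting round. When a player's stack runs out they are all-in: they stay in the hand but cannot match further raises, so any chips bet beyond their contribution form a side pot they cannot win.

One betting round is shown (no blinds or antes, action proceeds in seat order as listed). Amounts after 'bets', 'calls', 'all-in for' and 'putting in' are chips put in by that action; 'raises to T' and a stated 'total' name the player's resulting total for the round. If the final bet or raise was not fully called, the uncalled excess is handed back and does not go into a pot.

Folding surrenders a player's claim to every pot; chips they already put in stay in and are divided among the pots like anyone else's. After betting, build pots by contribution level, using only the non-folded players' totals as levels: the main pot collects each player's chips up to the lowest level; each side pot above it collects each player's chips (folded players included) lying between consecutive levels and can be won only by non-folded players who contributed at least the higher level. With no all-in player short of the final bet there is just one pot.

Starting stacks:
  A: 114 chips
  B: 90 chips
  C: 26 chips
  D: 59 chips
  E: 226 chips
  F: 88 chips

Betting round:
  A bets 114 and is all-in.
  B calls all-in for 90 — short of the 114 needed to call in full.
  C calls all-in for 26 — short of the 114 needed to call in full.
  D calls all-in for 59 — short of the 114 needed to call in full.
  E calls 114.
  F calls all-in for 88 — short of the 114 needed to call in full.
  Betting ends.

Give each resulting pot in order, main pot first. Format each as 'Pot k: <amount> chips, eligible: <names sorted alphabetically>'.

Pot 1: 156 chips, eligible: A, B, C, D, E, F
Pot 2: 165 chips, eligible: A, B, D, E, F
Pot 3: 116 chips, eligible: A, B, E, F
Pot 4: 6 chips, eligible: A, B, E
Pot 5: 48 chips, eligible: A, E

Derivation:
Contributions: A=114, B=90, C=26, D=59, E=114, F=88
Pot levels (distinct totals of non-folded players): 26, 59, 88, 90, 114
Layer 1-26: 26 each from A, B, C, D, E, F = 26*6 = 156 chips; eligible A, B, C, D, E, F
Layer 27-59: 33 each from A, B, D, E, F = 33*5 = 165 chips; eligible A, B, D, E, F
Layer 60-88: 29 each from A, B, E, F = 29*4 = 116 chips; eligible A, B, E, F
Layer 89-90: 2 each from A, B, E = 2*3 = 6 chips; eligible A, B, E
Layer 91-114: 24 each from A, E = 24*2 = 48 chips; eligible A, E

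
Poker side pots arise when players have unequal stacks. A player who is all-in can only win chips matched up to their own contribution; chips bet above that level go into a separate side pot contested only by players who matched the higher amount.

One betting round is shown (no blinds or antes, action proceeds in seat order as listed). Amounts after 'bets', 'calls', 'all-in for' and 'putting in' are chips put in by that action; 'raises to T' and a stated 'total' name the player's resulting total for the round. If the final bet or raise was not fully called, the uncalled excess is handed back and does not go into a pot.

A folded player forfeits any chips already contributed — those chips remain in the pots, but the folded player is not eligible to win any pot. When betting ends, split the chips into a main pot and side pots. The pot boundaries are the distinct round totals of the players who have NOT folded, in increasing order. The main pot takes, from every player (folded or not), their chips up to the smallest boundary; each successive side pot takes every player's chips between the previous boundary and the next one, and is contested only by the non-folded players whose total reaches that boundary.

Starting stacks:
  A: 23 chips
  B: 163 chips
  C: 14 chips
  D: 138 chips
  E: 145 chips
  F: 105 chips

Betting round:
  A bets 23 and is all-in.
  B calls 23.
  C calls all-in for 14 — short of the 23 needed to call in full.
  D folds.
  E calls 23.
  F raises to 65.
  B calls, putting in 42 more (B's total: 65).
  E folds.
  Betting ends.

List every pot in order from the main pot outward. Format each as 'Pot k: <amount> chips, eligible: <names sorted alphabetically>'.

Contributions: A=23, B=65, C=14, E=23, F=65
Folded: D, E
Pot levels (distinct totals of non-folded players): 14, 23, 65
Layer 1-14: 14 each from A, B, C, E, F = 14*5 = 70 chips; eligible A, B, C, F
Layer 15-23: 9 each from A, B, E, F = 9*4 = 36 chips; eligible A, B, F
Layer 24-65: 42 each from B, F = 42*2 = 84 chips; eligible B, F

Pot 1: 70 chips, eligible: A, B, C, F
Pot 2: 36 chips, eligible: A, B, F
Pot 3: 84 chips, eligible: B, F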